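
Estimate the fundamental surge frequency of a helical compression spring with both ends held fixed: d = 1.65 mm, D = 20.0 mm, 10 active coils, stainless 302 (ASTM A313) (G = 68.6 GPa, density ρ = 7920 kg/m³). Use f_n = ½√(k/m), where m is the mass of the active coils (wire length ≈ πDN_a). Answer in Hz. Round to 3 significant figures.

137 Hz

k = Gd⁴/(8D³N_a) = (68.6×10³)(1.65⁴)/(8·20.0³·10) = 0.79447 N/mm = 794.47 N/m
Wire length L = πDN_a = π·20.0·10 = 628.32 mm
m = ρ·(πd²/4)·L = 7920 × 2.1382×10⁻⁶ m² × 0.62832 m = 0.010641 kg
f_n = ½√(k/m) = 0.5·√(794.47/0.010641) = 0.5·√(74665) = 136.62 Hz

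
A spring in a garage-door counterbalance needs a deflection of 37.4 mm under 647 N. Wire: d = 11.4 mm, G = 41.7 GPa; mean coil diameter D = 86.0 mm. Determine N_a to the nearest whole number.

8

Required rate k = F/δ = 647/37.4 = 17.299 N/mm
N_a = Gd⁴/(8D³k) = (41.7×10³ × 11.4⁴)/(8 × 86.0³ × 17.299)
    = 7.04296e+08 / 8.80274e+07 = 8.001 → 8 coils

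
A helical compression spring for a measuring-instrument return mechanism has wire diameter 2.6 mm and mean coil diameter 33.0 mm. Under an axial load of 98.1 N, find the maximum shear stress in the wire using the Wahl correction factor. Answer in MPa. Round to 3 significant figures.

Spring index C = D/d = 33.0/2.6 = 12.6923
K_W = (4C−1)/(4C−4) + 0.615/C = 49.769/46.769 + 0.0485 = 1.1126
τ₀ = 8FD/(πd³) = 8·98.1·33.0/(π·2.6³) = 25898.4/55.217 = 469.03 MPa
τ_max = K·τ₀ = 1.1126 × 469.03 = 521.85 MPa

522 MPa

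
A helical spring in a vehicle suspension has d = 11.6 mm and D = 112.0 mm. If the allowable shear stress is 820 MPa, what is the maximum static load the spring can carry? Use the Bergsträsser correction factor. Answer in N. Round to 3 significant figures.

3940 N

C = D/d = 112.0/11.6 = 9.6552
K_B = (4C+2)/(4C−3) = 40.621/35.621 = 1.1404
τ_max = K·8FD/(πd³) → F_max = τ_allow·πd³/(8DK)
F_max = 820·π·11.6³/(8·112.0·1.1404) = 4.021e+06/1021.8 = 3935.4 N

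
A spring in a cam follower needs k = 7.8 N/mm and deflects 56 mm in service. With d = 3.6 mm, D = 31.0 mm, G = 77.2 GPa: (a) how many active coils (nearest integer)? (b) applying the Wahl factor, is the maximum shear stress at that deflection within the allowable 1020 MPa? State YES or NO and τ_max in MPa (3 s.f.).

N_a = Gd⁴/(8D³k) = (77.2×10³)(3.6⁴)/(8·31.0³·7.8) = 6.975 → N_a = 7
Actual rate k = Gd⁴/(8D³·7) = 7.7724 N/mm
Working load F = kδ = 7.7724·56 = 435.25 N
C = 31.0/3.6 = 8.6111; K_W = (4C−1)/(4C−4)+0.615/C = 1.1700
τ_max = K_W·8FD/(πd³) = 1.1700·736.44 = 861.6 MPa
τ_max ≤ 1020 MPa → acceptable

(a) 7 coils; (b) YES, τ_max = 862 MPa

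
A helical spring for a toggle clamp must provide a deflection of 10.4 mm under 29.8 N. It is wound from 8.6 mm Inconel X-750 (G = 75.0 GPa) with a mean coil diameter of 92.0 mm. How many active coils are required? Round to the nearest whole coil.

Required rate k = F/δ = 29.8/10.4 = 2.8654 N/mm
N_a = Gd⁴/(8D³k) = (75.0×10³ × 8.6⁴)/(8 × 92.0³ × 2.8654)
    = 4.10256e+08 / 1.78499e+07 = 22.98 → 23 coils

23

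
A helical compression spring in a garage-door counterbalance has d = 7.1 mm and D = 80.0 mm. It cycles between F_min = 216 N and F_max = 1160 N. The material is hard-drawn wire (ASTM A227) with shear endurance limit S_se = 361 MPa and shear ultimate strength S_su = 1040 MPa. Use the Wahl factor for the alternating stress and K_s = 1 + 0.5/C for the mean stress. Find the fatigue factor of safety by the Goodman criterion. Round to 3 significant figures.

0.811

C = D/d = 80.0/7.1 = 11.2676; K_W = (4C−1)/(4C−4)+0.615/C = 1.1276; K_s = 1+0.5/C = 1.0444
F_a = (F_max−F_min)/2 = 472 N; F_m = (F_max+F_min)/2 = 688 N
τ_a = K_W·8F_aD/(πd³) = 1.1276 × 268.66 = 302.94 MPa
τ_m = K_s·8F_mD/(πd³) = 1.0444 × 391.6 = 408.98 MPa
Goodman: 1/n_f = τ_a/S_se + τ_m/S_su = 302.94/361 + 408.98/1040 = 0.83918 + 0.39325 = 1.2324
n_f = 1/1.2324 = 0.8114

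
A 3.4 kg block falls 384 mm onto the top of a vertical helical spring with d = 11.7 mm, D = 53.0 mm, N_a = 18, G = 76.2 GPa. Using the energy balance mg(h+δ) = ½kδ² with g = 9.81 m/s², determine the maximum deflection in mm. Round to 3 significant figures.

20.1 mm

k = Gd⁴/(8D³N_a) = (76.2×10³)(11.7⁴)/(8·53.0³·18) = 66.605 N/mm
W = mg = 3.4 × 9.81 = 33.354 N
½kδ² − Wδ − Wh = 0 → δ = (W + √(W² + 2kWh))/k
δ = (33.354 + √(1112.5 + 1.70615e+06))/66.605 = (33.354 + 1306.6)/66.605 = 20.118 mm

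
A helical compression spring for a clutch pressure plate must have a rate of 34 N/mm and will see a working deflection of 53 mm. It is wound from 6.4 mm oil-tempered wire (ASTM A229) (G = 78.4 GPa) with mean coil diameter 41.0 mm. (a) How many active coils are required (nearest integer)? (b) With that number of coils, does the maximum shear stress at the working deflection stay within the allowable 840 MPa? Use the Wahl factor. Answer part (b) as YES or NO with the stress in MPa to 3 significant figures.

(a) 7 coils; (b) NO, τ_max = 888 MPa

N_a = Gd⁴/(8D³k) = (78.4×10³)(6.4⁴)/(8·41.0³·34) = 7.016 → N_a = 7
Actual rate k = Gd⁴/(8D³·7) = 34.08 N/mm
Working load F = kδ = 34.08·53 = 1806.2 N
C = 41.0/6.4 = 6.4062; K_W = (4C−1)/(4C−4)+0.615/C = 1.2347
τ_max = K_W·8FD/(πd³) = 1.2347·719.38 = 888.23 MPa
τ_max > 840 MPa → exceeds allowable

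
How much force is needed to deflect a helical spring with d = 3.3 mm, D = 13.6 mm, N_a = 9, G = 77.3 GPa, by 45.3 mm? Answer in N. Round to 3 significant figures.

k = Gd⁴/(8D³N_a) = (77.3×10³)(3.3⁴)/(8·13.6³·9) = 50.616 N/mm
F = k·δ = 50.616 × 45.3 = 2292.9 N

2290 N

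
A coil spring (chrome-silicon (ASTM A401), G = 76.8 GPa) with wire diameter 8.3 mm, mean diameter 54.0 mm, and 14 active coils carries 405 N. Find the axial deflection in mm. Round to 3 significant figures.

k = Gd⁴/(8D³N_a) = (76.8×10³)(8.3⁴)/(8·54.0³·14) = 20.667 N/mm
δ = F/k = 405 / 20.667 = 19.597 mm

19.6 mm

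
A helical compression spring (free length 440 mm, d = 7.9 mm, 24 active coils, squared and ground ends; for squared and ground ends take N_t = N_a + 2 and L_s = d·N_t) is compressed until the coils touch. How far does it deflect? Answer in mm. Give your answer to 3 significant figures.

235 mm

N_t = 26; L_s = 7.9·26 = 205.4 mm
δ_solid = L₀ − L_s = 440 − 205.4 = 234.6 mm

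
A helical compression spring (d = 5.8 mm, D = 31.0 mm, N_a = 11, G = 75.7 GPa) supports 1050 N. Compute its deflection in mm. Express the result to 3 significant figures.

k = Gd⁴/(8D³N_a) = (75.7×10³)(5.8⁴)/(8·31.0³·11) = 32.677 N/mm
δ = F/k = 1050 / 32.677 = 32.133 mm

32.1 mm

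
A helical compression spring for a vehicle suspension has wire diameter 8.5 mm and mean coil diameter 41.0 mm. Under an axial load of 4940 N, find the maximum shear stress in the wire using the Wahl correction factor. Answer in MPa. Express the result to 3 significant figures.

Spring index C = D/d = 41.0/8.5 = 4.8235
K_W = (4C−1)/(4C−4) + 0.615/C = 18.294/15.294 + 0.1275 = 1.3237
τ₀ = 8FD/(πd³) = 8·4940·41.0/(π·8.5³) = 1.62032e+06/1929.3 = 839.84 MPa
τ_max = K·τ₀ = 1.3237 × 839.84 = 1111.7 MPa

1110 MPa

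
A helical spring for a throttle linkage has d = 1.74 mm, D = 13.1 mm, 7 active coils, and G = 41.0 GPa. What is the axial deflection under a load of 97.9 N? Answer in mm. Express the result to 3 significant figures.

32.8 mm

k = Gd⁴/(8D³N_a) = (41.0×10³)(1.74⁴)/(8·13.1³·7) = 2.9852 N/mm
δ = F/k = 97.9 / 2.9852 = 32.795 mm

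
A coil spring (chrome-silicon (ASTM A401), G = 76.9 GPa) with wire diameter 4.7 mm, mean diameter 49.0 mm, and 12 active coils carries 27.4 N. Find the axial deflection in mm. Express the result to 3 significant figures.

8.25 mm

k = Gd⁴/(8D³N_a) = (76.9×10³)(4.7⁴)/(8·49.0³·12) = 3.3224 N/mm
δ = F/k = 27.4 / 3.3224 = 8.2469 mm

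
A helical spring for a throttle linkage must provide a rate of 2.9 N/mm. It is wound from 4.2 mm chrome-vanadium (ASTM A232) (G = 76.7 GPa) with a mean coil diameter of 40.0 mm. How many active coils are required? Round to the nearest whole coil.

16

N_a = Gd⁴/(8D³k) = (76.7×10³ × 4.2⁴)/(8 × 40.0³ × 2.9)
    = 2.38667e+07 / 1.4848e+06 = 16.07 → 16 coils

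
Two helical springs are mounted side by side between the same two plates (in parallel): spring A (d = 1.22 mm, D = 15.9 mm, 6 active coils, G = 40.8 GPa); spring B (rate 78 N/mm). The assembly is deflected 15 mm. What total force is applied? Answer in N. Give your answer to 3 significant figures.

1180 N

k_A = Gd⁴/(8D³N_a) = (40.8×10³)(1.22⁴)/(8·15.9³·6) = 0.46845 N/mm
Parallel: k_eq = 0.46845 + 78 = 78.468 N/mm
F = k_eq·δ = 78.468·15 = 1177 N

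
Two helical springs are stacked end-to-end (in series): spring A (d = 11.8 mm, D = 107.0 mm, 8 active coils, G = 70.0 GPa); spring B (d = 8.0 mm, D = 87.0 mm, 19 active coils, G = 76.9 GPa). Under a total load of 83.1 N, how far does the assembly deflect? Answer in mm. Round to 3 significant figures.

k_A = Gd⁴/(8D³N_a) = (70.0×10³)(11.8⁴)/(8·107.0³·8) = 17.31 N/mm
k_B = Gd⁴/(8D³N_a) = (76.9×10³)(8.0⁴)/(8·87.0³·19) = 3.1469 N/mm
Series: 1/k_eq = 1/17.31 + 1/3.1469 = 0.37554; k_eq = 2.6628 N/mm
δ = F/k_eq = 83.1/2.6628 = 31.208 mm

31.2 mm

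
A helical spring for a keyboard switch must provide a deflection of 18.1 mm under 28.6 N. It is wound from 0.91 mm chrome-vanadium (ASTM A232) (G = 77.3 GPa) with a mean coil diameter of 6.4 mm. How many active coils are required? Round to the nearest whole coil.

Required rate k = F/δ = 28.6/18.1 = 1.5801 N/mm
N_a = Gd⁴/(8D³k) = (77.3×10³ × 0.91⁴)/(8 × 6.4³ × 1.5801)
    = 53008.4 / 3313.73 = 16 → 16 coils

16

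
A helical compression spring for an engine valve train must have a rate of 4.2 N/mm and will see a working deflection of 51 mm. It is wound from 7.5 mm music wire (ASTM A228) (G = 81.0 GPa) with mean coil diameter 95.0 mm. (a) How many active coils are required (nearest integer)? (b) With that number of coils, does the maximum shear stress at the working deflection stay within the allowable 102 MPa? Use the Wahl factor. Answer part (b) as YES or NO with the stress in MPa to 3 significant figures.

N_a = Gd⁴/(8D³k) = (81.0×10³)(7.5⁴)/(8·95.0³·4.2) = 8.897 → N_a = 9
Actual rate k = Gd⁴/(8D³·9) = 4.1517 N/mm
Working load F = kδ = 4.1517·51 = 211.74 N
C = 95.0/7.5 = 12.6667; K_W = (4C−1)/(4C−4)+0.615/C = 1.1128
τ_max = K_W·8FD/(πd³) = 1.1128·121.42 = 135.12 MPa
τ_max > 102 MPa → exceeds allowable

(a) 9 coils; (b) NO, τ_max = 135 MPa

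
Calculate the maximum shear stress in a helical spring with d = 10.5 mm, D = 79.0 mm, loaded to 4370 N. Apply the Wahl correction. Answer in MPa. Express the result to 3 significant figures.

Spring index C = D/d = 79.0/10.5 = 7.5238
K_W = (4C−1)/(4C−4) + 0.615/C = 29.095/26.095 + 0.0817 = 1.1967
τ₀ = 8FD/(πd³) = 8·4370·79.0/(π·10.5³) = 2.76184e+06/3636.8 = 759.42 MPa
τ_max = K·τ₀ = 1.1967 × 759.42 = 908.8 MPa

909 MPa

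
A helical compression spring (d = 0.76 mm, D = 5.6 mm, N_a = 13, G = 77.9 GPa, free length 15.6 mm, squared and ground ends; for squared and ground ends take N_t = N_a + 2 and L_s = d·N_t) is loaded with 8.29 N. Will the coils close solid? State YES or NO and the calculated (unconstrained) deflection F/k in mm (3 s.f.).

k = Gd⁴/(8D³N_a) = (77.9×10³)(0.76⁴)/(8·5.6³·13) = 1.423 N/mm
N_t = 15; L_s = 0.76·15 = 11.4 mm; δ_solid = L₀ − L_s = 15.6 − 11.4 = 4.2 mm
δ = F/k = 8.29/1.423 = 5.8259 mm
δ ≥ δ_solid → spring goes solid

YES, δ = 5.83 mm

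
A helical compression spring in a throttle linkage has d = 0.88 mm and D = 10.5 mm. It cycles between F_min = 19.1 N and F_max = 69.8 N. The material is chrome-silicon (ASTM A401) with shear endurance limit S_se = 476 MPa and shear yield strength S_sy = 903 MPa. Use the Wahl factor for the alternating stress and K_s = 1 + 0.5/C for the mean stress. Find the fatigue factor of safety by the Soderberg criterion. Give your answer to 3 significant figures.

0.230

C = D/d = 10.5/0.88 = 11.9318; K_W = (4C−1)/(4C−4)+0.615/C = 1.1201; K_s = 1+0.5/C = 1.0419
F_a = (F_max−F_min)/2 = 25.35 N; F_m = (F_max+F_min)/2 = 44.45 N
τ_a = K_W·8F_aD/(πd³) = 1.1201 × 994.62 = 1114.1 MPa
τ_m = K_s·8F_mD/(πd³) = 1.0419 × 1744 = 1817.1 MPa
Soderberg: 1/n_f = τ_a/S_se + τ_m/S_sy = 1114.1/476 + 1817.1/903 = 2.34061 + 2.01230 = 4.3529
n_f = 1/4.3529 = 0.2297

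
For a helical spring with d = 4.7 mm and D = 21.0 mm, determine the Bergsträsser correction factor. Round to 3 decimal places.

C = D/d = 21.0/4.7 = 4.4681
K_B = (4C+2)/(4C−3) = 19.872/14.872 = 1.3362

1.336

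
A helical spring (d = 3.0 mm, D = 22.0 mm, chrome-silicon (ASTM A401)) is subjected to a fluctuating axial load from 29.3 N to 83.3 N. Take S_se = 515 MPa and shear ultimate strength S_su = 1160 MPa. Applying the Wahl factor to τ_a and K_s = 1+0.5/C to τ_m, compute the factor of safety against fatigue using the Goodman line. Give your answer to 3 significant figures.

C = D/d = 22.0/3.0 = 7.3333; K_W = (4C−1)/(4C−4)+0.615/C = 1.2023; K_s = 1+0.5/C = 1.0682
F_a = (F_max−F_min)/2 = 27 N; F_m = (F_max+F_min)/2 = 56.3 N
τ_a = K_W·8F_aD/(πd³) = 1.2023 × 56.023 = 67.355 MPa
τ_m = K_s·8F_mD/(πd³) = 1.0682 × 116.82 = 124.78 MPa
Goodman: 1/n_f = τ_a/S_se + τ_m/S_su = 67.355/515 + 124.78/1160 = 0.13079 + 0.10757 = 0.23836
n_f = 1/0.23836 = 4.195

4.20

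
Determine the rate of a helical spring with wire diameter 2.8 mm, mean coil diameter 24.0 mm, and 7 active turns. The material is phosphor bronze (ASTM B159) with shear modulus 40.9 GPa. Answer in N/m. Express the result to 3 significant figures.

3250 N/m

k = Gd⁴/(8D³N_a) = (40.9×10³ × 2.8⁴) / (8 × 24.0³ × 7)
  = 2.51394e+06 / 774144 = 3.2474 N/mm = 3247.4 N/m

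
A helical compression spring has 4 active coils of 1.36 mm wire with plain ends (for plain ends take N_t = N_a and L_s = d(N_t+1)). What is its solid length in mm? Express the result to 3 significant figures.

6.80 mm

plain ends: N_t = N_a = 4
L_s = d·(N_t+1) = 1.36 × 5 = 6.8 mm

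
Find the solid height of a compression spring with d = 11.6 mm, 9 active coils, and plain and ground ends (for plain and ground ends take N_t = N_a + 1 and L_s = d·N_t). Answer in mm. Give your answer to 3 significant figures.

plain and ground ends: N_t = N_a + 1 = 9 + 1 = 10
L_s = d·N_t = 11.6 × 10 = 116 mm

116 mm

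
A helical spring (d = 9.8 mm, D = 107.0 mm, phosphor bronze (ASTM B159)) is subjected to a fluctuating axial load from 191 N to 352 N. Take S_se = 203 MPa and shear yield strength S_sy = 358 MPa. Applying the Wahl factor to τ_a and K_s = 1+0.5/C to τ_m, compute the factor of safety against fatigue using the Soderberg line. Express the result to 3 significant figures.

2.78

C = D/d = 107.0/9.8 = 10.9184; K_W = (4C−1)/(4C−4)+0.615/C = 1.1319; K_s = 1+0.5/C = 1.0458
F_a = (F_max−F_min)/2 = 80.5 N; F_m = (F_max+F_min)/2 = 271.5 N
τ_a = K_W·8F_aD/(πd³) = 1.1319 × 23.305 = 26.38 MPa
τ_m = K_s·8F_mD/(πd³) = 1.0458 × 78.599 = 82.198 MPa
Soderberg: 1/n_f = τ_a/S_se + τ_m/S_sy = 26.38/203 + 82.198/358 = 0.12995 + 0.22960 = 0.35955
n_f = 1/0.35955 = 2.781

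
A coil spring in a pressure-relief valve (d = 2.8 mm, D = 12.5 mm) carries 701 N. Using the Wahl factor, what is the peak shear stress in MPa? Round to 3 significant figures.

1380 MPa

Spring index C = D/d = 12.5/2.8 = 4.4643
K_W = (4C−1)/(4C−4) + 0.615/C = 16.857/13.857 + 0.1378 = 1.3543
τ₀ = 8FD/(πd³) = 8·701·12.5/(π·2.8³) = 70100/68.964 = 1016.5 MPa
τ_max = K·τ₀ = 1.3543 × 1016.5 = 1376.6 MPa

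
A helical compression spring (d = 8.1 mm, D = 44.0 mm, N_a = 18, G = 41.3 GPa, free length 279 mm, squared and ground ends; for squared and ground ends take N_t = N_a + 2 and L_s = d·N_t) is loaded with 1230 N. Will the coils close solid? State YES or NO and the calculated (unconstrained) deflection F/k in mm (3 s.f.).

k = Gd⁴/(8D³N_a) = (41.3×10³)(8.1⁴)/(8·44.0³·18) = 14.493 N/mm
N_t = 20; L_s = 8.1·20 = 162 mm; δ_solid = L₀ − L_s = 279 − 162 = 117 mm
δ = F/k = 1230/14.493 = 84.866 mm
δ < δ_solid → spring does not go solid

NO, δ = 84.9 mm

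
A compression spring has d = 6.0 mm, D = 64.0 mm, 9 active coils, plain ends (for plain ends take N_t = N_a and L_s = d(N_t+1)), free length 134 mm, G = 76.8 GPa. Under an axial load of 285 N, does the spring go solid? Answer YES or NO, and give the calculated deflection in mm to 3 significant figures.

NO, δ = 54.0 mm

k = Gd⁴/(8D³N_a) = (76.8×10³)(6.0⁴)/(8·64.0³·9) = 5.2734 N/mm
N_t = 9; L_s = 6.0·10 = 60 mm; δ_solid = L₀ − L_s = 134 − 60 = 74 mm
δ = F/k = 285/5.2734 = 54.044 mm
δ < δ_solid → spring does not go solid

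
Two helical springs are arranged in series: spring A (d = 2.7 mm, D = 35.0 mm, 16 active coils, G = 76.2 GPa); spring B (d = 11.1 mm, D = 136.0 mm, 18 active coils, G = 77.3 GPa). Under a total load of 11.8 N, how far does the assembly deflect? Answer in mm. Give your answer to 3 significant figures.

k_A = Gd⁴/(8D³N_a) = (76.2×10³)(2.7⁴)/(8·35.0³·16) = 0.7379 N/mm
k_B = Gd⁴/(8D³N_a) = (77.3×10³)(11.1⁴)/(8·136.0³·18) = 3.2396 N/mm
Series: 1/k_eq = 1/0.7379 + 1/3.2396 = 1.6639; k_eq = 0.601 N/mm
δ = F/k_eq = 11.8/0.601 = 19.634 mm

19.6 mm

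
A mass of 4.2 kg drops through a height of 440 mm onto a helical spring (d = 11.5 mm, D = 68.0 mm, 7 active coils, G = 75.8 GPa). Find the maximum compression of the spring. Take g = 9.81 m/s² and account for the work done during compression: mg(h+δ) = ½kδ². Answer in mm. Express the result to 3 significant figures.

k = Gd⁴/(8D³N_a) = (75.8×10³)(11.5⁴)/(8·68.0³·7) = 75.291 N/mm
W = mg = 4.2 × 9.81 = 41.202 N
½kδ² − Wδ − Wh = 0 → δ = (W + √(W² + 2kWh))/k
δ = (41.202 + √(1697.6 + 2.7299e+06))/75.291 = (41.202 + 1652.8)/75.291 = 22.499 mm

22.5 mm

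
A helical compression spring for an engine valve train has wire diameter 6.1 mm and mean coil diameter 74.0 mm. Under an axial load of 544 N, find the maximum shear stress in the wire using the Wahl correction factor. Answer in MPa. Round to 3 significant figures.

505 MPa

Spring index C = D/d = 74.0/6.1 = 12.1311
K_W = (4C−1)/(4C−4) + 0.615/C = 47.525/44.525 + 0.0507 = 1.1181
τ₀ = 8FD/(πd³) = 8·544·74.0/(π·6.1³) = 322048/713.08 = 451.63 MPa
τ_max = K·τ₀ = 1.1181 × 451.63 = 504.95 MPa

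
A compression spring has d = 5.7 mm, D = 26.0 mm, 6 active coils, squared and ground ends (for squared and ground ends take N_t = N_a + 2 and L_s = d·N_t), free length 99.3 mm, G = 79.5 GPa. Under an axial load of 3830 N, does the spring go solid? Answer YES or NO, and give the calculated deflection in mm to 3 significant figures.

k = Gd⁴/(8D³N_a) = (79.5×10³)(5.7⁴)/(8·26.0³·6) = 99.473 N/mm
N_t = 8; L_s = 5.7·8 = 45.6 mm; δ_solid = L₀ − L_s = 99.3 − 45.6 = 53.7 mm
δ = F/k = 3830/99.473 = 38.503 mm
δ < δ_solid → spring does not go solid

NO, δ = 38.5 mm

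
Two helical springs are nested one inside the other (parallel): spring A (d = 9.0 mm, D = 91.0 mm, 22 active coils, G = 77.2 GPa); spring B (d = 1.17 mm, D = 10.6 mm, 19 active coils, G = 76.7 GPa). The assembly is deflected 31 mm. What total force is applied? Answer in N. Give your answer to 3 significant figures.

143 N

k_A = Gd⁴/(8D³N_a) = (77.2×10³)(9.0⁴)/(8·91.0³·22) = 3.819 N/mm
k_B = Gd⁴/(8D³N_a) = (76.7×10³)(1.17⁴)/(8·10.6³·19) = 0.79392 N/mm
Parallel: k_eq = 3.819 + 0.79392 = 4.6129 N/mm
F = k_eq·δ = 4.6129·31 = 143 N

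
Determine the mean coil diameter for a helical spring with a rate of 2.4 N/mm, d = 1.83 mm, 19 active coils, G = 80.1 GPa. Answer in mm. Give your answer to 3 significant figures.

D = (Gd⁴/(8N_a·k))^(1/3) = (80.1×10³·1.83⁴/(8·19·2.4))^(1/3)
  = (2462.53)^(1/3) = 13.5039 mm

13.5 mm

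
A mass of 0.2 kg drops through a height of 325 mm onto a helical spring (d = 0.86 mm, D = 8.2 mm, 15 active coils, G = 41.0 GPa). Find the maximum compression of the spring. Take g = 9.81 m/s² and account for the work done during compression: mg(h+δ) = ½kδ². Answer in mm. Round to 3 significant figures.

k = Gd⁴/(8D³N_a) = (41.0×10³)(0.86⁴)/(8·8.2³·15) = 0.33897 N/mm
W = mg = 0.2 × 9.81 = 1.962 N
½kδ² − Wδ − Wh = 0 → δ = (W + √(W² + 2kWh))/k
δ = (1.962 + √(3.8494 + 432.282))/0.33897 = (1.962 + 20.884)/0.33897 = 67.399 mm

67.4 mm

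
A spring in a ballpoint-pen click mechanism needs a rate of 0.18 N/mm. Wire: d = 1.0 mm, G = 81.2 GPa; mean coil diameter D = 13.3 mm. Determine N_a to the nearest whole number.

24

N_a = Gd⁴/(8D³k) = (81.2×10³ × 1.0⁴)/(8 × 13.3³ × 0.18)
    = 81200 / 3387.8 = 23.97 → 24 coils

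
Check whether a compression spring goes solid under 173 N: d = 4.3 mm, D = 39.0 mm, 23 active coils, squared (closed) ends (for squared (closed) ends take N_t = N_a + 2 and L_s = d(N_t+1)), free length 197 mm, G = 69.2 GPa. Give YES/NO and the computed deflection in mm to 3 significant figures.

k = Gd⁴/(8D³N_a) = (69.2×10³)(4.3⁴)/(8·39.0³·23) = 2.1675 N/mm
N_t = 25; L_s = 4.3·26 = 111.8 mm; δ_solid = L₀ − L_s = 197 − 111.8 = 85.2 mm
δ = F/k = 173/2.1675 = 79.814 mm
δ < δ_solid → spring does not go solid

NO, δ = 79.8 mm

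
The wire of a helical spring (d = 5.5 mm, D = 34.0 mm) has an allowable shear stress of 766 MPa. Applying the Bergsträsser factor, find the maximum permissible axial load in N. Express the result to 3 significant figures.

1200 N

C = D/d = 34.0/5.5 = 6.1818
K_B = (4C+2)/(4C−3) = 26.727/21.727 = 1.2301
τ_max = K·8FD/(πd³) → F_max = τ_allow·πd³/(8DK)
F_max = 766·π·5.5³/(8·34.0·1.2301) = 4.0037e+05/334.59 = 1196.6 N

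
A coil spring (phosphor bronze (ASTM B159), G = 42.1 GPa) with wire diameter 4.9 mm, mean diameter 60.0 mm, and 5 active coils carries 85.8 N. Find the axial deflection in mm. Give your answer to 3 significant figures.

30.5 mm

k = Gd⁴/(8D³N_a) = (42.1×10³)(4.9⁴)/(8·60.0³·5) = 2.809 N/mm
δ = F/k = 85.8 / 2.809 = 30.545 mm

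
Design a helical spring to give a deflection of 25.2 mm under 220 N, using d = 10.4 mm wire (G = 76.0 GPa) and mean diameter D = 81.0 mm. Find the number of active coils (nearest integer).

24

Required rate k = F/δ = 220/25.2 = 8.7302 N/mm
N_a = Gd⁴/(8D³k) = (76.0×10³ × 10.4⁴)/(8 × 81.0³ × 8.7302)
    = 8.89093e+08 / 3.71165e+07 = 23.95 → 24 coils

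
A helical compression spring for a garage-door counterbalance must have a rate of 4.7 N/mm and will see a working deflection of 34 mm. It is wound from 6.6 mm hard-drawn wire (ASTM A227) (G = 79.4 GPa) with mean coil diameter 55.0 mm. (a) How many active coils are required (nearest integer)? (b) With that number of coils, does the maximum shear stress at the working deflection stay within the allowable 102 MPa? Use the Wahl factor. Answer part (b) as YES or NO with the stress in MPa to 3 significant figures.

N_a = Gd⁴/(8D³k) = (79.4×10³)(6.6⁴)/(8·55.0³·4.7) = 24.08 → N_a = 24
Actual rate k = Gd⁴/(8D³·24) = 4.7164 N/mm
Working load F = kδ = 4.7164·34 = 160.36 N
C = 55.0/6.6 = 8.3333; K_W = (4C−1)/(4C−4)+0.615/C = 1.1761
τ_max = K_W·8FD/(πd³) = 1.1761·78.119 = 91.874 MPa
τ_max ≤ 102 MPa → acceptable

(a) 24 coils; (b) YES, τ_max = 91.9 MPa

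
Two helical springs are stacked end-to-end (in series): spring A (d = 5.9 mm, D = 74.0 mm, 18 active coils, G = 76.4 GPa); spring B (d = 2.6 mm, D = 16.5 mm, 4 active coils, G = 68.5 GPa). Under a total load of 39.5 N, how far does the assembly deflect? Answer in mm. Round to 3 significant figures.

k_A = Gd⁴/(8D³N_a) = (76.4×10³)(5.9⁴)/(8·74.0³·18) = 1.5865 N/mm
k_B = Gd⁴/(8D³N_a) = (68.5×10³)(2.6⁴)/(8·16.5³·4) = 21.776 N/mm
Series: 1/k_eq = 1/1.5865 + 1/21.776 = 0.67623; k_eq = 1.4788 N/mm
δ = F/k_eq = 39.5/1.4788 = 26.711 mm

26.7 mm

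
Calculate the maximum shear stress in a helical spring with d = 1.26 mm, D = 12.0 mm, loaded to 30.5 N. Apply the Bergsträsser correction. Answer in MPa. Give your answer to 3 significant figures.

Spring index C = D/d = 12.0/1.26 = 9.5238
K_B = (4C+2)/(4C−3) = 40.095/35.095 = 1.1425
τ₀ = 8FD/(πd³) = 8·30.5·12.0/(π·1.26³) = 2928/6.2844 = 465.92 MPa
τ_max = K·τ₀ = 1.1425 × 465.92 = 532.3 MPa

532 MPa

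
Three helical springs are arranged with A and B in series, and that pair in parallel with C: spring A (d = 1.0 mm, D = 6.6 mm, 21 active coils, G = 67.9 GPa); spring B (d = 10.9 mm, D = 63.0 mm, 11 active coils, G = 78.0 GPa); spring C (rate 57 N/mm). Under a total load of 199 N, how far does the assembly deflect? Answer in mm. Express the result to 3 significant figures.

3.41 mm

k_A = Gd⁴/(8D³N_a) = (67.9×10³)(1.0⁴)/(8·6.6³·21) = 1.4058 N/mm
k_B = Gd⁴/(8D³N_a) = (78.0×10³)(10.9⁴)/(8·63.0³·11) = 50.038 N/mm
Springs A,B series: k_AB = 1/(1/1.4058+1/50.038) = 1.3674 N/mm; parallel with C: k_eq = 1.3674+57 = 58.367 N/mm
δ = F/k_eq = 199/58.367 = 3.4094 mm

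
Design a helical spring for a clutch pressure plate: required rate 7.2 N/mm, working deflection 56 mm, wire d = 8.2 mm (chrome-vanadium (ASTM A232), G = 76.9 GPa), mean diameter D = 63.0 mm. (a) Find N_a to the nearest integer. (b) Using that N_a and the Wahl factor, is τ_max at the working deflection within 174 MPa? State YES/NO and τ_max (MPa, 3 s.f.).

N_a = Gd⁴/(8D³k) = (76.9×10³)(8.2⁴)/(8·63.0³·7.2) = 24.14 → N_a = 24
Actual rate k = Gd⁴/(8D³·24) = 7.242 N/mm
Working load F = kδ = 7.242·56 = 405.55 N
C = 63.0/8.2 = 7.6829; K_W = (4C−1)/(4C−4)+0.615/C = 1.1923
τ_max = K_W·8FD/(πd³) = 1.1923·118 = 140.69 MPa
τ_max ≤ 174 MPa → acceptable

(a) 24 coils; (b) YES, τ_max = 141 MPa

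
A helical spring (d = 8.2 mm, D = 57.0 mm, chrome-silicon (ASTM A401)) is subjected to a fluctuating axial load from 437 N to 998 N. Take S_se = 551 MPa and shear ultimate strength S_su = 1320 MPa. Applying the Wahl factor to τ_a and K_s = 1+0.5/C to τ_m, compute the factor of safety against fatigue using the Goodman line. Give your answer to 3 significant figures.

3.16

C = D/d = 57.0/8.2 = 6.9512; K_W = (4C−1)/(4C−4)+0.615/C = 1.2145; K_s = 1+0.5/C = 1.0719
F_a = (F_max−F_min)/2 = 280.5 N; F_m = (F_max+F_min)/2 = 717.5 N
τ_a = K_W·8F_aD/(πd³) = 1.2145 × 73.842 = 89.682 MPa
τ_m = K_s·8F_mD/(πd³) = 1.0719 × 188.88 = 202.47 MPa
Goodman: 1/n_f = τ_a/S_se + τ_m/S_su = 89.682/551 + 202.47/1320 = 0.16276 + 0.15339 = 0.31615
n_f = 1/0.31615 = 3.163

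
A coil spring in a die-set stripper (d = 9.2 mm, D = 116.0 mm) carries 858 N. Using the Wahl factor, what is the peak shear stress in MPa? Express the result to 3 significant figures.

362 MPa

Spring index C = D/d = 116.0/9.2 = 12.6087
K_W = (4C−1)/(4C−4) + 0.615/C = 49.435/46.435 + 0.0488 = 1.1134
τ₀ = 8FD/(πd³) = 8·858·116.0/(π·9.2³) = 796224/2446.3 = 325.48 MPa
τ_max = K·τ₀ = 1.1134 × 325.48 = 362.38 MPa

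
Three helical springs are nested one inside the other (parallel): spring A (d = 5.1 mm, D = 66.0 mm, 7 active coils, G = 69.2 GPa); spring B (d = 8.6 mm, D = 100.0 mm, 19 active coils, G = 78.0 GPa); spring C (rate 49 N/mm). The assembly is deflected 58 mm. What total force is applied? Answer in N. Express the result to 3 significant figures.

3170 N

k_A = Gd⁴/(8D³N_a) = (69.2×10³)(5.1⁴)/(8·66.0³·7) = 2.9078 N/mm
k_B = Gd⁴/(8D³N_a) = (78.0×10³)(8.6⁴)/(8·100.0³·19) = 2.807 N/mm
Parallel: k_eq = 2.9078 + 2.807 + 49 = 54.715 N/mm
F = k_eq·δ = 54.715·58 = 3173.5 N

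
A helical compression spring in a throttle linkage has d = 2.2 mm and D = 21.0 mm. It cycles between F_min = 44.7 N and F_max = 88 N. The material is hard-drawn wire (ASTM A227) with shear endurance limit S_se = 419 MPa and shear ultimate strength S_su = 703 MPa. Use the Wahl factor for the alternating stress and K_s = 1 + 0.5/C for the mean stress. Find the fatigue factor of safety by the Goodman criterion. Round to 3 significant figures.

1.25

C = D/d = 21.0/2.2 = 9.5455; K_W = (4C−1)/(4C−4)+0.615/C = 1.1522; K_s = 1+0.5/C = 1.0524
F_a = (F_max−F_min)/2 = 21.65 N; F_m = (F_max+F_min)/2 = 66.35 N
τ_a = K_W·8F_aD/(πd³) = 1.1522 × 108.73 = 125.28 MPa
τ_m = K_s·8F_mD/(πd³) = 1.0524 × 333.22 = 350.68 MPa
Goodman: 1/n_f = τ_a/S_se + τ_m/S_su = 125.28/419 + 350.68/703 = 0.29899 + 0.49883 = 0.79782
n_f = 1/0.79782 = 1.253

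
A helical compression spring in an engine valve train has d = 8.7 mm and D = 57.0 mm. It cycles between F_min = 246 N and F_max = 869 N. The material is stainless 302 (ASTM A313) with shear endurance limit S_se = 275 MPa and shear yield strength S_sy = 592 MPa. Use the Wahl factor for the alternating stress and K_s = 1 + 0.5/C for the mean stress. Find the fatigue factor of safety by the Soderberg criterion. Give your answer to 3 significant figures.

1.89

C = D/d = 57.0/8.7 = 6.5517; K_W = (4C−1)/(4C−4)+0.615/C = 1.2290; K_s = 1+0.5/C = 1.0763
F_a = (F_max−F_min)/2 = 311.5 N; F_m = (F_max+F_min)/2 = 557.5 N
τ_a = K_W·8F_aD/(πd³) = 1.2290 × 68.662 = 84.383 MPa
τ_m = K_s·8F_mD/(πd³) = 1.0763 × 122.89 = 132.26 MPa
Soderberg: 1/n_f = τ_a/S_se + τ_m/S_sy = 84.383/275 + 132.26/592 = 0.30685 + 0.22342 = 0.53027
n_f = 1/0.53027 = 1.886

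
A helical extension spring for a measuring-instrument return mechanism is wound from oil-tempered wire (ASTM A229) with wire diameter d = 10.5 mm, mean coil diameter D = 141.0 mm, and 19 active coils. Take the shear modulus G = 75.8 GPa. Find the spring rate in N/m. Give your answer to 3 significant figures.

k = Gd⁴/(8D³N_a) = (75.8×10³ × 10.5⁴) / (8 × 141.0³ × 19)
  = 9.21354e+08 / 4.2609e+08 = 2.1623 N/mm = 2162.3 N/m

2160 N/m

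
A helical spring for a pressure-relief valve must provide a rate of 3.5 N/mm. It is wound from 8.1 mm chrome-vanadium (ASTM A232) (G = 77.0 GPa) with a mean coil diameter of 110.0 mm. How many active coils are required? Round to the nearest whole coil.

N_a = Gd⁴/(8D³k) = (77.0×10³ × 8.1⁴)/(8 × 110.0³ × 3.5)
    = 3.3146e+08 / 3.7268e+07 = 8.894 → 9 coils

9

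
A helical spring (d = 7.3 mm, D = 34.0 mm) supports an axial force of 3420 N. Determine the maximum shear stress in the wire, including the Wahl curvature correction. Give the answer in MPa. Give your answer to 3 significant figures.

1020 MPa

Spring index C = D/d = 34.0/7.3 = 4.6575
K_W = (4C−1)/(4C−4) + 0.615/C = 17.630/14.630 + 0.1320 = 1.3371
τ₀ = 8FD/(πd³) = 8·3420·34.0/(π·7.3³) = 930240/1222.1 = 761.16 MPa
τ_max = K·τ₀ = 1.3371 × 761.16 = 1017.7 MPa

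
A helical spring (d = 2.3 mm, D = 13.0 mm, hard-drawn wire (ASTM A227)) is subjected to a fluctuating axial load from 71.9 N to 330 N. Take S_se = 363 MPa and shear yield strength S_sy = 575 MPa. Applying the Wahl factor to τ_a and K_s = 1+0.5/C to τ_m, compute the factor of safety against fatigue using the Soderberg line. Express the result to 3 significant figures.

0.442

C = D/d = 13.0/2.3 = 5.6522; K_W = (4C−1)/(4C−4)+0.615/C = 1.2700; K_s = 1+0.5/C = 1.0885
F_a = (F_max−F_min)/2 = 129.05 N; F_m = (F_max+F_min)/2 = 200.95 N
τ_a = K_W·8F_aD/(πd³) = 1.2700 × 351.12 = 445.93 MPa
τ_m = K_s·8F_mD/(πd³) = 1.0885 × 546.75 = 595.12 MPa
Soderberg: 1/n_f = τ_a/S_se + τ_m/S_sy = 445.93/363 + 595.12/575 = 1.22847 + 1.03498 = 2.2634
n_f = 1/2.2634 = 0.4418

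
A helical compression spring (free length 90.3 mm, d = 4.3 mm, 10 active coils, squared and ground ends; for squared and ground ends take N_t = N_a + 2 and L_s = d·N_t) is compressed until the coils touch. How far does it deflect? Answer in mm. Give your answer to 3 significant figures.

38.7 mm

N_t = 12; L_s = 4.3·12 = 51.6 mm
δ_solid = L₀ − L_s = 90.3 − 51.6 = 38.7 mm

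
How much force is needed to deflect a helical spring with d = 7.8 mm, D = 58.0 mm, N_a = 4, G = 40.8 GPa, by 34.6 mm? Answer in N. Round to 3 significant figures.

837 N

k = Gd⁴/(8D³N_a) = (40.8×10³)(7.8⁴)/(8·58.0³·4) = 24.188 N/mm
F = k·δ = 24.188 × 34.6 = 836.91 N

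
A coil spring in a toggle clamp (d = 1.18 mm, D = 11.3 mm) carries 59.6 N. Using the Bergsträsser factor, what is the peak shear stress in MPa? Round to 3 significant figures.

1190 MPa

Spring index C = D/d = 11.3/1.18 = 9.5763
K_B = (4C+2)/(4C−3) = 40.305/35.305 = 1.1416
τ₀ = 8FD/(πd³) = 8·59.6·11.3/(π·1.18³) = 5387.84/5.1617 = 1043.8 MPa
τ_max = K·τ₀ = 1.1416 × 1043.8 = 1191.6 MPa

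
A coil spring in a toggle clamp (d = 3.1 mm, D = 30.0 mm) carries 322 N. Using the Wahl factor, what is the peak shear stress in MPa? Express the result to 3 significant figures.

950 MPa

Spring index C = D/d = 30.0/3.1 = 9.6774
K_W = (4C−1)/(4C−4) + 0.615/C = 37.710/34.710 + 0.0635 = 1.1500
τ₀ = 8FD/(πd³) = 8·322·30.0/(π·3.1³) = 77280/93.591 = 825.72 MPa
τ_max = K·τ₀ = 1.1500 × 825.72 = 949.56 MPa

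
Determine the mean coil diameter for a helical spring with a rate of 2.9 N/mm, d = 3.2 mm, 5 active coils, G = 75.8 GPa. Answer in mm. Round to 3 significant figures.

D = (Gd⁴/(8N_a·k))^(1/3) = (75.8×10³·3.2⁴/(8·5·2.9))^(1/3)
  = (68519)^(1/3) = 40.9201 mm

40.9 mm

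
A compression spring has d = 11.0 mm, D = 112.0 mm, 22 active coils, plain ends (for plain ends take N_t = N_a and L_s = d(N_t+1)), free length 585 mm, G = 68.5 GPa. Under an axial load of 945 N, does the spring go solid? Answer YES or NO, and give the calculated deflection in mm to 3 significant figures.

NO, δ = 233 mm

k = Gd⁴/(8D³N_a) = (68.5×10³)(11.0⁴)/(8·112.0³·22) = 4.056 N/mm
N_t = 22; L_s = 11.0·23 = 253 mm; δ_solid = L₀ − L_s = 585 − 253 = 332 mm
δ = F/k = 945/4.056 = 232.99 mm
δ < δ_solid → spring does not go solid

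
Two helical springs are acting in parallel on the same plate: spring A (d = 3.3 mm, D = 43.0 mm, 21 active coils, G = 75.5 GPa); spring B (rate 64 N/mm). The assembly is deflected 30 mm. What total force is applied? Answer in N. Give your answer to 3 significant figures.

1940 N

k_A = Gd⁴/(8D³N_a) = (75.5×10³)(3.3⁴)/(8·43.0³·21) = 0.67033 N/mm
Parallel: k_eq = 0.67033 + 64 = 64.67 N/mm
F = k_eq·δ = 64.67·30 = 1940.1 N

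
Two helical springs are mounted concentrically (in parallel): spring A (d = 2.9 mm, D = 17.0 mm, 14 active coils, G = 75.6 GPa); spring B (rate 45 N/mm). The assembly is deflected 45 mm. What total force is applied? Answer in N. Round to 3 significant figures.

k_A = Gd⁴/(8D³N_a) = (75.6×10³)(2.9⁴)/(8·17.0³·14) = 9.7174 N/mm
Parallel: k_eq = 9.7174 + 45 = 54.717 N/mm
F = k_eq·δ = 54.717·45 = 2462.3 N

2460 N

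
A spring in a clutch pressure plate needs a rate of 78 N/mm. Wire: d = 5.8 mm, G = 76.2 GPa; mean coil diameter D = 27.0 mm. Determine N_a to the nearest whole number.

7

N_a = Gd⁴/(8D³k) = (76.2×10³ × 5.8⁴)/(8 × 27.0³ × 78)
    = 8.62317e+07 / 1.22822e+07 = 7.021 → 7 coils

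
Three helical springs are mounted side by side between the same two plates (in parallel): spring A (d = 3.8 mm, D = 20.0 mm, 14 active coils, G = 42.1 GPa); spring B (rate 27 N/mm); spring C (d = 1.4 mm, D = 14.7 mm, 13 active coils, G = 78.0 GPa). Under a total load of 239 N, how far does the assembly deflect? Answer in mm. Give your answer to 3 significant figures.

k_A = Gd⁴/(8D³N_a) = (42.1×10³)(3.8⁴)/(8·20.0³·14) = 9.7973 N/mm
k_C = Gd⁴/(8D³N_a) = (78.0×10³)(1.4⁴)/(8·14.7³·13) = 0.90703 N/mm
Parallel: k_eq = 9.7973 + 27 + 0.90703 = 37.704 N/mm
δ = F/k_eq = 239/37.704 = 6.3388 mm

6.34 mm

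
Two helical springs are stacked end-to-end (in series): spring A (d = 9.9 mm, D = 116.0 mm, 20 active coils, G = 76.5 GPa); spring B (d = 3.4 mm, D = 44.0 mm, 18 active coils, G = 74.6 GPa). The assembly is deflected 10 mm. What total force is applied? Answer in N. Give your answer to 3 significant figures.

6.37 N

k_A = Gd⁴/(8D³N_a) = (76.5×10³)(9.9⁴)/(8·116.0³·20) = 2.9424 N/mm
k_B = Gd⁴/(8D³N_a) = (74.6×10³)(3.4⁴)/(8·44.0³·18) = 0.81271 N/mm
Series: 1/k_eq = 1/2.9424 + 1/0.81271 = 1.5703; k_eq = 0.63682 N/mm
F = k_eq·δ = 0.63682·10 = 6.3682 N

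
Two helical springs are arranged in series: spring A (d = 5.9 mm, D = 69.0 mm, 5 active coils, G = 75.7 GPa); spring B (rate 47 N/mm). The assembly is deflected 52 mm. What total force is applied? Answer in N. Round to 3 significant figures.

k_A = Gd⁴/(8D³N_a) = (75.7×10³)(5.9⁴)/(8·69.0³·5) = 6.9807 N/mm
Series: 1/k_eq = 1/6.9807 + 1/47 = 0.16453; k_eq = 6.0779 N/mm
F = k_eq·δ = 6.0779·52 = 316.05 N

316 N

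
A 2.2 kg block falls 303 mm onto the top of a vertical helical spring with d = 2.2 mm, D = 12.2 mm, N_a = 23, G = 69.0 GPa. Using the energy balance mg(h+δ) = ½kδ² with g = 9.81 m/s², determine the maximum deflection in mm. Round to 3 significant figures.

k = Gd⁴/(8D³N_a) = (69.0×10³)(2.2⁴)/(8·12.2³·23) = 4.8377 N/mm
W = mg = 2.2 × 9.81 = 21.582 N
½kδ² − Wδ − Wh = 0 → δ = (W + √(W² + 2kWh))/k
δ = (21.582 + √(465.78 + 63271.3))/4.8377 = (21.582 + 252.46)/4.8377 = 56.647 mm

56.6 mm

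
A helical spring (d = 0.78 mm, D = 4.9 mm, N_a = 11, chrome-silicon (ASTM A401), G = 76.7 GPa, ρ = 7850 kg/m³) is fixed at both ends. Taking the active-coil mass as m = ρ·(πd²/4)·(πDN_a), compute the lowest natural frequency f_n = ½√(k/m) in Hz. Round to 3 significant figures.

1040 Hz

k = Gd⁴/(8D³N_a) = (76.7×10³)(0.78⁴)/(8·4.9³·11) = 2.7422 N/mm = 2742.2 N/m
Wire length L = πDN_a = π·4.9·11 = 169.33 mm
m = ρ·(πd²/4)·L = 7850 × 0.47784×10⁻⁶ m² × 0.16933 m = 0.00063517 kg
f_n = ½√(k/m) = 0.5·√(2742.2/0.00063517) = 0.5·√(4.3173e+06) = 1038.9 Hz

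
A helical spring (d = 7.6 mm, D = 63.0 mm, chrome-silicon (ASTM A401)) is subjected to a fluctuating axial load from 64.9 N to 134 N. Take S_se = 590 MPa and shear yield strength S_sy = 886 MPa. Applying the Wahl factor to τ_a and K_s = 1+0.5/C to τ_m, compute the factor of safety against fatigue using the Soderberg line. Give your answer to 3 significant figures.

14.6

C = D/d = 63.0/7.6 = 8.2895; K_W = (4C−1)/(4C−4)+0.615/C = 1.1771; K_s = 1+0.5/C = 1.0603
F_a = (F_max−F_min)/2 = 34.55 N; F_m = (F_max+F_min)/2 = 99.45 N
τ_a = K_W·8F_aD/(πd³) = 1.1771 × 12.627 = 14.863 MPa
τ_m = K_s·8F_mD/(πd³) = 1.0603 × 36.345 = 38.537 MPa
Soderberg: 1/n_f = τ_a/S_se + τ_m/S_sy = 14.863/590 + 38.537/886 = 0.02519 + 0.04350 = 0.068687
n_f = 1/0.068687 = 14.56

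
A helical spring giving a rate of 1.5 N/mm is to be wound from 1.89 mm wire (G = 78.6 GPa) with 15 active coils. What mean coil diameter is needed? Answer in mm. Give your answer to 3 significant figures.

17.7 mm

D = (Gd⁴/(8N_a·k))^(1/3) = (78.6×10³·1.89⁴/(8·15·1.5))^(1/3)
  = (5571.82)^(1/3) = 17.7282 mm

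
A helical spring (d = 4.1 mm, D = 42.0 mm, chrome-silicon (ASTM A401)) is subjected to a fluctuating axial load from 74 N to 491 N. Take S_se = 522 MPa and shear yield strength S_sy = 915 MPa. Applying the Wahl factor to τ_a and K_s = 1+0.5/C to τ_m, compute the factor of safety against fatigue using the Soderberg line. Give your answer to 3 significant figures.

0.827

C = D/d = 42.0/4.1 = 10.2439; K_W = (4C−1)/(4C−4)+0.615/C = 1.1412; K_s = 1+0.5/C = 1.0488
F_a = (F_max−F_min)/2 = 208.5 N; F_m = (F_max+F_min)/2 = 282.5 N
τ_a = K_W·8F_aD/(πd³) = 1.1412 × 323.55 = 369.23 MPa
τ_m = K_s·8F_mD/(πd³) = 1.0488 × 438.39 = 459.78 MPa
Soderberg: 1/n_f = τ_a/S_se + τ_m/S_sy = 369.23/522 + 459.78/915 = 0.70733 + 0.50250 = 1.2098
n_f = 1/1.2098 = 0.8266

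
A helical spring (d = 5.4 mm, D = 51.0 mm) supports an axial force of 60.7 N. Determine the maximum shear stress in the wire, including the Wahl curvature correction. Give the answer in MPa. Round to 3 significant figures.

57.8 MPa

Spring index C = D/d = 51.0/5.4 = 9.4444
K_W = (4C−1)/(4C−4) + 0.615/C = 36.778/33.778 + 0.0651 = 1.1539
τ₀ = 8FD/(πd³) = 8·60.7·51.0/(π·5.4³) = 24765.6/494.69 = 50.063 MPa
τ_max = K·τ₀ = 1.1539 × 50.063 = 57.769 MPa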